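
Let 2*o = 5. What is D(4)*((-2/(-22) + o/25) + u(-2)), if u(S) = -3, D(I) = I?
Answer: -618/55 ≈ -11.236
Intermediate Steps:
o = 5/2 (o = (½)*5 = 5/2 ≈ 2.5000)
D(4)*((-2/(-22) + o/25) + u(-2)) = 4*((-2/(-22) + (5/2)/25) - 3) = 4*((-2*(-1/22) + (5/2)*(1/25)) - 3) = 4*((1/11 + ⅒) - 3) = 4*(21/110 - 3) = 4*(-309/110) = -618/55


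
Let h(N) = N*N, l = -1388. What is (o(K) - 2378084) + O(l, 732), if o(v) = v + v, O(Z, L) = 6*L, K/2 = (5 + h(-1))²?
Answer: -2373548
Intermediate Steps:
h(N) = N²
K = 72 (K = 2*(5 + (-1)²)² = 2*(5 + 1)² = 2*6² = 2*36 = 72)
o(v) = 2*v
(o(K) - 2378084) + O(l, 732) = (2*72 - 2378084) + 6*732 = (144 - 2378084) + 4392 = -2377940 + 4392 = -2373548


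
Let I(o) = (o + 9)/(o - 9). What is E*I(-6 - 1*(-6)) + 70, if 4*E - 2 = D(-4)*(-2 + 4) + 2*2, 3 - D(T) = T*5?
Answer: 57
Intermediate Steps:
D(T) = 3 - 5*T (D(T) = 3 - T*5 = 3 - 5*T)
I(o) = (9 + o)/(-9 + o)
E = 13 (E = 1/2 + ((3 - 5*(-4))*(-2 + 4) + 2*2)/4 = 1/2 + ((3 + 20)*2 + 4)/4 = 1/2 + (23*2 + 4)/4 = 1/2 + (46 + 4)/4 = 1/2 + (1/4)*50 = 1/2 + 25/2 = 13)
E*I(-6 - 1*(-6)) + 70 = 13*((9 + (-6 - 1*(-6)))/(-9 + (-6 - 1*(-6)))) + 70 = 13*((9 + (-6 + 6))/(-9 + (-6 + 6))) + 70 = 13*((9 + 0)/(-9 + 0)) + 70 = 13*(9/(-9)) + 70 = 13*(-1/9*9) + 70 = 13*(-1) + 70 = -13 + 70 = 57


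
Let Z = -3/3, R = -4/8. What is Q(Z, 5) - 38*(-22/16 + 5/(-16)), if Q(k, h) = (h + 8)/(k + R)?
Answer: 1331/24 ≈ 55.458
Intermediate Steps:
R = -½ (R = -4*⅛ = -½ ≈ -0.50000)
Z = -1 (Z = -3*⅓ = -1)
Q(k, h) = (8 + h)/(-½ + k) (Q(k, h) = (h + 8)/(k - ½) = (8 + h)/(-½ + k))
Q(Z, 5) - 38*(-22/16 + 5/(-16)) = 2*(8 + 5)/(-1 + 2*(-1)) - 38*(-22/16 + 5/(-16)) = 2*13/(-1 - 2) - 38*(-22*1/16 + 5*(-1/16)) = 2*13/(-3) - 38*(-11/8 - 5/16) = 2*(-⅓)*13 - 38*(-27/16) = -26/3 + 513/8 = 1331/24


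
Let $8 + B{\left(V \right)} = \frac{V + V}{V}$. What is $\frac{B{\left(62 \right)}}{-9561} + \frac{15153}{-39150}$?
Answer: $- \frac{16071437}{41590350} \approx -0.38642$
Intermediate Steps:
$B{\left(V \right)} = -6$ ($B{\left(V \right)} = -8 + \frac{V + V}{V} = -8 + \frac{2 V}{V} = -8 + 2 = -6$)
$\frac{B{\left(62 \right)}}{-9561} + \frac{15153}{-39150} = - \frac{6}{-9561} + \frac{15153}{-39150} = \left(-6\right) \left(- \frac{1}{9561}\right) + 15153 \left(- \frac{1}{39150}\right) = \frac{2}{3187} - \frac{5051}{13050} = - \frac{16071437}{41590350}$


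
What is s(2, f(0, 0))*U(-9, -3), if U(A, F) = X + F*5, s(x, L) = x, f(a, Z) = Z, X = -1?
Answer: -32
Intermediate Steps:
U(A, F) = -1 + 5*F (U(A, F) = -1 + F*5 = -1 + 5*F)
s(2, f(0, 0))*U(-9, -3) = 2*(-1 + 5*(-3)) = 2*(-1 - 15) = 2*(-16) = -32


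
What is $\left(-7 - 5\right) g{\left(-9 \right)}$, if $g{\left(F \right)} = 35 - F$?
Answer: $-528$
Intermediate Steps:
$\left(-7 - 5\right) g{\left(-9 \right)} = \left(-7 - 5\right) \left(35 - -9\right) = \left(-7 - 5\right) \left(35 + 9\right) = \left(-12\right) 44 = -528$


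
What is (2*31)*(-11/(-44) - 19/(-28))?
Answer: 403/7 ≈ 57.571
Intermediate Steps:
(2*31)*(-11/(-44) - 19/(-28)) = 62*(-11*(-1/44) - 19*(-1/28)) = 62*(¼ + 19/28) = 62*(13/14) = 403/7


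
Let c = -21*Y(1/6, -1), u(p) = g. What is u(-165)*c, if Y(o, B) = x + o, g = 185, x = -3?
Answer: 22015/2 ≈ 11008.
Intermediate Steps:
u(p) = 185
Y(o, B) = -3 + o
c = 119/2 (c = -21*(-3 + 1/6) = -21*(-17/6) = 119/2 ≈ 59.500)
u(-165)*c = 185*(119/2) = 22015/2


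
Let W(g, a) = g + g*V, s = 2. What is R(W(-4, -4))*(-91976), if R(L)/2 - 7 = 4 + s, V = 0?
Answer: -2391376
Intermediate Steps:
W(g, a) = g (W(g, a) = g + g*0 = g + 0 = g)
R(L) = 26 (R(L) = 14 + 2*(4 + 2) = 14 + 2*6 = 14 + 12 = 26)
R(W(-4, -4))*(-91976) = 26*(-91976) = -2391376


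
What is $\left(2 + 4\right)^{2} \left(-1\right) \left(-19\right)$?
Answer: $684$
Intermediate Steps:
$\left(2 + 4\right)^{2} \left(-1\right) \left(-19\right) = 6^{2} \left(-1\right) \left(-19\right) = 36 \left(-1\right) \left(-19\right) = \left(-36\right) \left(-19\right) = 684$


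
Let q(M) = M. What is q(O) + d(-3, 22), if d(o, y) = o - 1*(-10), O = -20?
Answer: -13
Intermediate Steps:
d(o, y) = 10 + o (d(o, y) = o + 10 = 10 + o)
q(O) + d(-3, 22) = -20 + (10 - 3) = -20 + 7 = -13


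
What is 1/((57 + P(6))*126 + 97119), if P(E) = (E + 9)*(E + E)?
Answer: 1/126981 ≈ 7.8752e-6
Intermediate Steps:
P(E) = 2*E*(9 + E) (P(E) = (9 + E)*(2*E) = 2*E*(9 + E))
1/((57 + P(6))*126 + 97119) = 1/((57 + 2*6*(9 + 6))*126 + 97119) = 1/((57 + 2*6*15)*126 + 97119) = 1/((57 + 180)*126 + 97119) = 1/(237*126 + 97119) = 1/(29862 + 97119) = 1/126981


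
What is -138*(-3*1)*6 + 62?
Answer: 2546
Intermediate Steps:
-138*(-3*1)*6 + 62 = -(-414)*6 + 62 = -138*(-18) + 62 = 2484 + 62 = 2546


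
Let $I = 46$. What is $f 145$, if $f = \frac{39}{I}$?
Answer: $\frac{5655}{46} \approx 122.93$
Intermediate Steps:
$f = \frac{39}{46} \approx 0.84783$
$f 145 = \frac{39}{46} \cdot 145 = \frac{5655}{46}$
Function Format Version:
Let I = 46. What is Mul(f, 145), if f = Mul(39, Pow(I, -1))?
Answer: Rational(5655, 46) ≈ 122.93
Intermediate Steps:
f = Rational(39, 46) (f = Mul(39, Pow(46, -1)) = Mul(39, Rational(1, 46)) = Rational(39, 46) ≈ 0.84783)
Mul(f, 145) = Mul(Rational(39, 46), 145) = Rational(5655, 46)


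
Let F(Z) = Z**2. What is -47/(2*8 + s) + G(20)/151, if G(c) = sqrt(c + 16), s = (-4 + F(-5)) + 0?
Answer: -6875/5587 ≈ -1.2305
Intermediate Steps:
s = 21 (s = (-4 + (-5)**2) + 0 = (-4 + 25) + 0 = 21 + 0 = 21)
G(c) = sqrt(16 + c)
-47/(2*8 + s) + G(20)/151 = -47/(2*8 + 21) + sqrt(16 + 20)/151 = -47/(16 + 21) + sqrt(36)*(1/151) = -47/37 + 6*(1/151) = -47*1/37 + 6/151 = -47/37 + 6/151 = -6875/5587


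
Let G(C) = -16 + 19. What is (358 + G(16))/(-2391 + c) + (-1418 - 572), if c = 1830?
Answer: -1116751/561 ≈ -1990.6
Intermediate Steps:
G(C) = 3
(358 + G(16))/(-2391 + c) + (-1418 - 572) = (358 + 3)/(-2391 + 1830) + (-1418 - 572) = 361/(-561) - 1990 = 361*(-1/561) - 1990 = -361/561 - 1990 = -1116751/561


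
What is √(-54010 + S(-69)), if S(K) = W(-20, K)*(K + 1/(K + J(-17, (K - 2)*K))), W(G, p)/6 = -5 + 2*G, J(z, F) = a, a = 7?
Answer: I*√33995995/31 ≈ 188.08*I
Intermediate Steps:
J(z, F) = 7
W(G, p) = -30 + 12*G (W(G, p) = 6*(-5 + 2*G) = -30 + 12*G)
S(K) = -270*K - 270/(7 + K) (S(K) = (-30 + 12*(-20))*(K + 1/(K + 7)) = (-30 - 240)*(K + 1/(7 + K)) = -270*(K + 1/(7 + K)) = -270*K - 270/(7 + K))
√(-54010 + S(-69)) = √(-54010 + 270*(-1 - 1*(-69)² - 7*(-69))/(7 - 69)) = √(-54010 + 270*(-1 - 1*4761 + 483)/(-62)) = √(-54010 + 270*(-1/62)*(-1 - 4761 + 483)) = √(-54010 + 270*(-1/62)*(-4279)) = √(-54010 + 577665/31) = √(-1096645/31) = I*√33995995/31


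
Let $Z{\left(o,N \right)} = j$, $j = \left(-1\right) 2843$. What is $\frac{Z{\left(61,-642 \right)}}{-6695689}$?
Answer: $\frac{2843}{6695689} \approx 0.0004246$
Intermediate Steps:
$j = -2843$
$Z{\left(o,N \right)} = -2843$
$\frac{Z{\left(61,-642 \right)}}{-6695689} = - \frac{2843}{-6695689} = \left(-2843\right) \left(- \frac{1}{6695689}\right) = \frac{2843}{6695689}$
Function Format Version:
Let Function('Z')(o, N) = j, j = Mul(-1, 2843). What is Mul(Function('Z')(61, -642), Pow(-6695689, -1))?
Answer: Rational(2843, 6695689) ≈ 0.00042460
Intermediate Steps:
j = -2843
Function('Z')(o, N) = -2843
Mul(Function('Z')(61, -642), Pow(-6695689, -1)) = Mul(-2843, Pow(-6695689, -1)) = Mul(-2843, Rational(-1, 6695689)) = Rational(2843, 6695689)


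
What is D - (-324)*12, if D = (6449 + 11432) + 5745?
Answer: 27514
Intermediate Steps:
D = 23626 (D = 17881 + 5745 = 23626)
D - (-324)*12 = 23626 - (-324)*12 = 23626 - 1*(-3888) = 23626 + 3888 = 27514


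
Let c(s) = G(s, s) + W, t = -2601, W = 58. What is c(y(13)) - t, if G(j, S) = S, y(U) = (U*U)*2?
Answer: 2997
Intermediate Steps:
y(U) = 2*U² (y(U) = U²*2 = 2*U²)
c(s) = 58 + s (c(s) = s + 58 = 58 + s)
c(y(13)) - t = (58 + 2*13²) - 1*(-2601) = (58 + 2*169) + 2601 = (58 + 338) + 2601 = 396 + 2601 = 2997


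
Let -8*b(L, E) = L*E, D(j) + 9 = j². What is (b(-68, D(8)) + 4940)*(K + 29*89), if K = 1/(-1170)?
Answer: 2177253449/156 ≈ 1.3957e+7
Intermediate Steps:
D(j) = -9 + j²
K = -1/1170 ≈ -0.00085470
b(L, E) = -E*L/8 (b(L, E) = -L*E/8 = -E*L/8)
(b(-68, D(8)) + 4940)*(K + 29*89) = (-⅛*(-9 + 8²)*(-68) + 4940)*(-1/1170 + 29*89) = (-⅛*(-9 + 64)*(-68) + 4940)*(-1/1170 + 2581) = (-⅛*55*(-68) + 4940)*(3019769/1170) = (935/2 + 4940)*(3019769/1170) = (10815/2)*(3019769/1170) = 2177253449/156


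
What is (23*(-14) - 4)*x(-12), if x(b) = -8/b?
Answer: -652/3 ≈ -217.33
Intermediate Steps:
(23*(-14) - 4)*x(-12) = (23*(-14) - 4)*(-8/(-12)) = (-322 - 4)*(-8*(-1/12)) = -326*⅔ = -652/3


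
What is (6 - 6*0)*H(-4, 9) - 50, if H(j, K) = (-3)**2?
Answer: 4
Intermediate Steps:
H(j, K) = 9
(6 - 6*0)*H(-4, 9) - 50 = (6 - 6*0)*9 - 50 = (6 + 0)*9 - 50 = 6*9 - 50 = 54 - 50 = 4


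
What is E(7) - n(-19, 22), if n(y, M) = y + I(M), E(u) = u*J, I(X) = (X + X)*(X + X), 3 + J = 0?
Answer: -1938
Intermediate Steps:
J = -3 (J = -3 + 0 = -3)
I(X) = 4*X² (I(X) = (2*X)*(2*X) = 4*X²)
E(u) = -3*u (E(u) = u*(-3) = -3*u)
n(y, M) = y + 4*M²
E(7) - n(-19, 22) = -3*7 - (-19 + 4*22²) = -21 - (-19 + 4*484) = -21 - (-19 + 1936) = -21 - 1*1917 = -21 - 1917 = -1938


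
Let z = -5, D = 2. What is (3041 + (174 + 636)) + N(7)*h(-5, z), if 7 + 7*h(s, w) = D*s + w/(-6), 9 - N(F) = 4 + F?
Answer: 80968/21 ≈ 3855.6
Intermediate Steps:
N(F) = 5 - F (N(F) = 9 - (4 + F) = 9 + (-4 - F) = 5 - F)
h(s, w) = -1 - w/42 + 2*s/7 (h(s, w) = -1 + (2*s + w/(-6))/7 = -1 + (2*s + w*(-⅙))/7 = -1 + (2*s - w/6)/7 = -1 + (-w/42 + 2*s/7) = -1 - w/42 + 2*s/7)
(3041 + (174 + 636)) + N(7)*h(-5, z) = (3041 + (174 + 636)) + (5 - 1*7)*(-1 - 1/42*(-5) + (2/7)*(-5)) = (3041 + 810) + (5 - 7)*(-1 + 5/42 - 10/7) = 3851 - 2*(-97/42) = 3851 + 97/21 = 80968/21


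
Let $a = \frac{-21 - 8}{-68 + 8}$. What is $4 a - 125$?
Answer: $- \frac{1846}{15} \approx -123.07$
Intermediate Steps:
$a = \frac{29}{60}$ ($a = - \frac{29}{-60} = \left(-29\right) \left(- \frac{1}{60}\right) = \frac{29}{60} \approx 0.48333$)
$4 a - 125 = 4 \cdot \frac{29}{60} - 125 = \frac{29}{15} - 125 = - \frac{1846}{15}$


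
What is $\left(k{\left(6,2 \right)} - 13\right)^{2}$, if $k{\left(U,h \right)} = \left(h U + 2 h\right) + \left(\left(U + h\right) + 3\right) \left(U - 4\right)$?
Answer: $625$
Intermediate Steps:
$k{\left(U,h \right)} = 2 h + U h + \left(-4 + U\right) \left(3 + U + h\right)$ ($k{\left(U,h \right)} = \left(U h + 2 h\right) + \left(3 + U + h\right) \left(-4 + U\right) = \left(2 h + U h\right) + \left(-4 + U\right) \left(3 + U + h\right) = 2 h + U h + \left(-4 + U\right) \left(3 + U + h\right)$)
$\left(k{\left(6,2 \right)} - 13\right)^{2} = \left(\left(-12 + 6^{2} - 6 - 4 + 2 \cdot 6 \cdot 2\right) - 13\right)^{2} = \left(\left(-12 + 36 - 6 - 4 + 24\right) - 13\right)^{2} = \left(38 - 13\right)^{2} = 25^{2} = 625$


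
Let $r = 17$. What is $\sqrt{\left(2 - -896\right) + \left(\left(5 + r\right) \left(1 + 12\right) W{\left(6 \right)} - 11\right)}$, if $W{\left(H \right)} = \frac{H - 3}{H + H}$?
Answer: $\frac{3 \sqrt{426}}{2} \approx 30.96$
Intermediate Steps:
$W{\left(H \right)} = \frac{-3 + H}{2 H}$
$\sqrt{\left(2 - -896\right) + \left(\left(5 + r\right) \left(1 + 12\right) W{\left(6 \right)} - 11\right)} = \sqrt{\left(2 - -896\right) - \left(11 - \left(5 + 17\right) \left(1 + 12\right) \frac{-3 + 6}{2 \cdot 6}\right)} = \sqrt{\left(2 + 896\right) - \left(11 - 22 \cdot 13 \cdot \frac{1}{2} \cdot \frac{1}{6} \cdot 3\right)} = \sqrt{898 + \left(286 \cdot \frac{1}{4} - 11\right)} = \sqrt{898 + \left(\frac{143}{2} - 11\right)} = \sqrt{898 + \frac{121}{2}} = \sqrt{\frac{1917}{2}} = \frac{3 \sqrt{426}}{2}$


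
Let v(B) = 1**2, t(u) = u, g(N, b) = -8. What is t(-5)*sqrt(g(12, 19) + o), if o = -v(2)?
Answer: -15*I ≈ -15.0*I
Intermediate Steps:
v(B) = 1
o = -1 (o = -1*1 = -1)
t(-5)*sqrt(g(12, 19) + o) = -5*sqrt(-8 - 1) = -15*I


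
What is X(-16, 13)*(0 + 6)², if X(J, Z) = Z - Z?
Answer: 0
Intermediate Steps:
X(J, Z) = 0
X(-16, 13)*(0 + 6)² = 0*(0 + 6)² = 0*6² = 0*36 = 0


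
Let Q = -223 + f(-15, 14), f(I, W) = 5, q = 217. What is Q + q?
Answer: -1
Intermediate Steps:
Q = -218 (Q = -223 + 5 = -218)
Q + q = -218 + 217 = -1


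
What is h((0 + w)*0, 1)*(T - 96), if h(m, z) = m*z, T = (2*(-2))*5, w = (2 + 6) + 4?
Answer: 0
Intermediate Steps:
w = 12 (w = 8 + 4 = 12)
T = -20 (T = -4*5 = -20)
h((0 + w)*0, 1)*(T - 96) = (((0 + 12)*0)*1)*(-20 - 96) = ((12*0)*1)*(-116) = (0*1)*(-116) = 0*(-116) = 0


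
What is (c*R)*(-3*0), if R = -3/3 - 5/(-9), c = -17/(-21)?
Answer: 0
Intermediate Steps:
c = 17/21 (c = -17*(-1/21) = 17/21 ≈ 0.80952)
R = -4/9 (R = -3*1/3 - 5*(-1/9) = -1 + 5/9 = -4/9 ≈ -0.44444)
(c*R)*(-3*0) = ((17/21)*(-4/9))*(-3*0) = -68/189*0 = 0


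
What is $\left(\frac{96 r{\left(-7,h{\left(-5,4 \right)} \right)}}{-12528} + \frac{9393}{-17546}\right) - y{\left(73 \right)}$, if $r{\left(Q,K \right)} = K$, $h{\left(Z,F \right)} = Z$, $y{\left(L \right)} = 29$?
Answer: $- \frac{4357477}{147726} \approx -29.497$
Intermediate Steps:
$\left(\frac{96 r{\left(-7,h{\left(-5,4 \right)} \right)}}{-12528} + \frac{9393}{-17546}\right) - y{\left(73 \right)} = \left(\frac{96 \left(-5\right)}{-12528} + \frac{9393}{-17546}\right) - 29 = \left(\left(-480\right) \left(- \frac{1}{12528}\right) + 9393 \left(- \frac{1}{17546}\right)\right) - 29 = \left(\frac{10}{261} - \frac{303}{566}\right) - 29 = - \frac{73423}{147726} - 29 = - \frac{4357477}{147726}$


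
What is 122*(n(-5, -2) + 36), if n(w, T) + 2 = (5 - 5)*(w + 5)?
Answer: 4148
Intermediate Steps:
n(w, T) = -2 (n(w, T) = -2 + (5 - 5)*(w + 5) = -2 + 0*(5 + w) = -2 + 0 = -2)
122*(n(-5, -2) + 36) = 122*(-2 + 36) = 122*34 = 4148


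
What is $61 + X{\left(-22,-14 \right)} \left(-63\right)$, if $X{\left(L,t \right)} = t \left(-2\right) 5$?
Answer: $-8759$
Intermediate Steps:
$X{\left(L,t \right)} = - 10 t$ ($X{\left(L,t \right)} = - 2 t 5 = - 10 t$)
$61 + X{\left(-22,-14 \right)} \left(-63\right) = 61 + \left(-10\right) \left(-14\right) \left(-63\right) = 61 + 140 \left(-63\right) = 61 - 8820 = -8759$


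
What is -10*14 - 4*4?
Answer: -156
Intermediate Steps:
-10*14 - 4*4 = -140 - 16 = -156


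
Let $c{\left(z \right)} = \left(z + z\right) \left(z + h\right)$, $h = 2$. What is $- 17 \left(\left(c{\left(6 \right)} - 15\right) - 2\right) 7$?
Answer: $-9401$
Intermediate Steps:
$c{\left(z \right)} = 2 z \left(2 + z\right)$ ($c{\left(z \right)} = \left(z + z\right) \left(z + 2\right) = 2 z \left(2 + z\right)$)
$- 17 \left(\left(c{\left(6 \right)} - 15\right) - 2\right) 7 = - 17 \left(\left(2 \cdot 6 \left(2 + 6\right) - 15\right) - 2\right) 7 = - 17 \left(\left(2 \cdot 6 \cdot 8 - 15\right) - 2\right) 7 = - 17 \left(\left(96 - 15\right) - 2\right) 7 = - 17 \left(81 - 2\right) 7 = \left(-17\right) 79 \cdot 7 = \left(-1343\right) 7 = -9401$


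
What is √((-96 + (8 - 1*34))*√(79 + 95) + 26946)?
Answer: √(26946 - 122*√174) ≈ 159.18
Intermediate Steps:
√((-96 + (8 - 1*34))*√(79 + 95) + 26946) = √((-96 + (8 - 34))*√174 + 26946) = √((-96 - 26)*√174 + 26946) = √(-122*√174 + 26946) = √(26946 - 122*√174)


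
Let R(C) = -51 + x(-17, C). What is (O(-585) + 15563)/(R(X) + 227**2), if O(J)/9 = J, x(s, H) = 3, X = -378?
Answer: 10298/51481 ≈ 0.20003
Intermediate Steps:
O(J) = 9*J
R(C) = -48 (R(C) = -51 + 3 = -48)
(O(-585) + 15563)/(R(X) + 227**2) = (9*(-585) + 15563)/(-48 + 227**2) = (-5265 + 15563)/(-48 + 51529) = 10298/51481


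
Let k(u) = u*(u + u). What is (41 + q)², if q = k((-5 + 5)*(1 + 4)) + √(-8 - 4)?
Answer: 1669 + 164*I*√3 ≈ 1669.0 + 284.06*I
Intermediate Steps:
k(u) = 2*u² (k(u) = u*(2*u) = 2*u²)
q = 2*I*√3 (q = 2*((-5 + 5)*(1 + 4))² + √(-8 - 4) = 2*(0*5)² + √(-12) = 2*0² + 2*I*√3 = 2*0 + 2*I*√3 = 0 + 2*I*√3 = 2*I*√3 ≈ 3.4641*I)
(41 + q)² = (41 + 2*I*√3)²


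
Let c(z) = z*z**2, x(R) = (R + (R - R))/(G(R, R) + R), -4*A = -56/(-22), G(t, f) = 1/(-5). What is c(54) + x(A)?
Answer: 7243379/46 ≈ 1.5746e+5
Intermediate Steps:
G(t, f) = -1/5 (G(t, f) = 1*(-1/5) = -1/5)
A = -7/11 (A = -(-14)/(-22) = -(-14)*(-1)/22 = -1/4*28/11 = -7/11 ≈ -0.63636)
x(R) = R/(-1/5 + R) (x(R) = (R + (R - R))/(-1/5 + R) = (R + 0)/(-1/5 + R) = R/(-1/5 + R))
c(z) = z**3
c(54) + x(A) = 54**3 + 5*(-7/11)/(-1 + 5*(-7/11)) = 157464 + 5*(-7/11)/(-1 - 35/11) = 157464 + 5*(-7/11)/(-46/11) = 157464 + 5*(-7/11)*(-11/46) = 157464 + 35/46 = 7243379/46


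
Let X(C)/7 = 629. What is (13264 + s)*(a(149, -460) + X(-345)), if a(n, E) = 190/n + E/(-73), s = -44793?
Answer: -1512567232889/10877 ≈ -1.3906e+8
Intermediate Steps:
X(C) = 4403 (X(C) = 7*629 = 4403)
a(n, E) = 190/n - E/73 (a(n, E) = 190/n + E*(-1/73) = 190/n - E/73)
(13264 + s)*(a(149, -460) + X(-345)) = (13264 - 44793)*((190/149 - 1/73*(-460)) + 4403) = -31529*((190*(1/149) + 460/73) + 4403) = -31529*((190/149 + 460/73) + 4403) = -31529*(82410/10877 + 4403) = -31529*47973841/10877 = -1512567232889/10877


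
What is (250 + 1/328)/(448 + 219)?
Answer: 82001/218776 ≈ 0.37482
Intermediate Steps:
(250 + 1/328)/(448 + 219) = (250 + 1/328)/667 = (82001/328)*(1/667) = 82001/218776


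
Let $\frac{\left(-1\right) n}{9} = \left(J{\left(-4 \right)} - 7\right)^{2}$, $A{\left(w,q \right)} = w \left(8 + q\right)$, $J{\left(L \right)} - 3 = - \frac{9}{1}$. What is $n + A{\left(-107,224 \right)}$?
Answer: $-26345$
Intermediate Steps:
$J{\left(L \right)} = -6$ ($J{\left(L \right)} = 3 - \frac{9}{1} = 3 - 9 = -6$)
$n = -1521$ ($n = - 9 \left(-6 - 7\right)^{2} = - 9 \left(-13\right)^{2} = \left(-9\right) 169 = -1521$)
$n + A{\left(-107,224 \right)} = -1521 - 107 \left(8 + 224\right) = -1521 - 24824 = -26345$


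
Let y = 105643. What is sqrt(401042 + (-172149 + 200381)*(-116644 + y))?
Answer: I*sqrt(310179190) ≈ 17612.0*I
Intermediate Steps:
sqrt(401042 + (-172149 + 200381)*(-116644 + y)) = sqrt(401042 + (-172149 + 200381)*(-116644 + 105643)) = sqrt(401042 + 28232*(-11001)) = sqrt(401042 - 310580232) = sqrt(-310179190) = I*sqrt(310179190)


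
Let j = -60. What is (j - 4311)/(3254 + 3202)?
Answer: -1457/2152 ≈ -0.67704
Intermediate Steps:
(j - 4311)/(3254 + 3202) = (-60 - 4311)/(3254 + 3202) = -4371/6456 = -4371*1/6456 = -1457/2152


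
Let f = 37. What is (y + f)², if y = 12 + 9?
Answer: 3364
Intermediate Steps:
y = 21
(y + f)² = (21 + 37)² = 58² = 3364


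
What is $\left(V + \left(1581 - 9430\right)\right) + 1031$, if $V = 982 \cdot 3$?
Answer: $-3872$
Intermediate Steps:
$V = 2946$
$\left(V + \left(1581 - 9430\right)\right) + 1031 = \left(2946 + \left(1581 - 9430\right)\right) + 1031 = \left(2946 - 7849\right) + 1031 = -4903 + 1031 = -3872$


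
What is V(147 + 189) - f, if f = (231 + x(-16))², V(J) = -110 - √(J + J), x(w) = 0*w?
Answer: -53471 - 4*√42 ≈ -53497.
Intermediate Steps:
x(w) = 0
V(J) = -110 - √2*√J (V(J) = -110 - √(2*J) = -110 - √2*√J)
f = 53361 (f = (231 + 0)² = 231² = 53361)
V(147 + 189) - f = (-110 - √2*√(147 + 189)) - 1*53361 = (-110 - √2*√336) - 53361 = (-110 - √2*4*√21) - 53361 = (-110 - 4*√42) - 53361 = -53471 - 4*√42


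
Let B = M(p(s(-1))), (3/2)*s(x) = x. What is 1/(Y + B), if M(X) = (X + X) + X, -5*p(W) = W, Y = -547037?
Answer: -5/2735183 ≈ -1.8280e-6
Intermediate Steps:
s(x) = 2*x/3
p(W) = -W/5
M(X) = 3*X (M(X) = 2*X + X = 3*X)
B = 2/5 (B = 3*(-2*(-1)/15) = 3*(-1/5*(-2/3)) = 3*(2/15) = 2/5 ≈ 0.40000)
1/(Y + B) = 1/(-547037 + 2/5) = 1/(-2735183/5) = -5/2735183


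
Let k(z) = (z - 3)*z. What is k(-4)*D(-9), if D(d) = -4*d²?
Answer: -9072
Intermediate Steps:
k(z) = z*(-3 + z) (k(z) = (-3 + z)*z = z*(-3 + z))
k(-4)*D(-9) = (-4*(-3 - 4))*(-4*(-9)²) = (-4*(-7))*(-4*81) = 28*(-324) = -9072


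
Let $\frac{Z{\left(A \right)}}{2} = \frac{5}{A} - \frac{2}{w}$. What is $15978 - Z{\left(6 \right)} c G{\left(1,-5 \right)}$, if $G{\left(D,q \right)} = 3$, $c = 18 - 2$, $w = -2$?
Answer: $15802$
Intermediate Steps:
$c = 16$
$Z{\left(A \right)} = 2 + \frac{10}{A}$ ($Z{\left(A \right)} = 2 \left(\frac{5}{A} - \frac{2}{-2}\right) = 2 \left(\frac{5}{A} - -1\right) = 2 \left(\frac{5}{A} + 1\right) = 2 \left(1 + \frac{5}{A}\right) = 2 + \frac{10}{A}$)
$15978 - Z{\left(6 \right)} c G{\left(1,-5 \right)} = 15978 - \left(2 + \frac{10}{6}\right) 16 \cdot 3 = 15978 - \left(2 + 10 \cdot \frac{1}{6}\right) 16 \cdot 3 = 15978 - \left(2 + \frac{5}{3}\right) 16 \cdot 3 = 15978 - \frac{11}{3} \cdot 16 \cdot 3 = 15978 - \frac{176}{3} \cdot 3 = 15978 - 176 = 15802$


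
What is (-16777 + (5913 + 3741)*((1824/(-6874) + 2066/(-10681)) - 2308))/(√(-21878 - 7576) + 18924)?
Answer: -2582315914839400466/2191299771199385 + 818743156258529*I*√29454/13147798627196310 ≈ -1178.4 + 10.687*I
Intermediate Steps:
(-16777 + (5913 + 3741)*((1824/(-6874) + 2066/(-10681)) - 2308))/(√(-21878 - 7576) + 18924) = (-16777 + 9654*((1824*(-1/6874) + 2066*(-1/10681)) - 2308))/(√(-29454) + 18924) = (-16777 + 9654*((-912/3437 - 2066/10681) - 2308))/(I*√29454 + 18924) = (-16777 + 9654*(-16841914/36710597 - 2308))/(18924 + I*√29454) = (-16777 + 9654*(-84744899790/36710597))/(18924 + I*√29454) = (-16777 - 818127262572660/36710597)/(18924 + I*√29454) = -818743156258529/(36710597*(18924 + I*√29454))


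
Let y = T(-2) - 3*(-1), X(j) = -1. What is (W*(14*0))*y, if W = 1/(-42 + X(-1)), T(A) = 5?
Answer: 0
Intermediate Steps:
y = 8 (y = 5 - 3*(-1) = 5 + 3 = 8)
W = -1/43 (W = 1/(-42 - 1) = 1/(-43) = -1/43 ≈ -0.023256)
(W*(14*0))*y = -14*0/43*8 = -1/43*0*8 = 0*8 = 0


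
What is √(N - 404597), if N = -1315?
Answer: 2*I*√101478 ≈ 637.11*I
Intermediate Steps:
√(N - 404597) = √(-1315 - 404597) = √(-405912) = 2*I*√101478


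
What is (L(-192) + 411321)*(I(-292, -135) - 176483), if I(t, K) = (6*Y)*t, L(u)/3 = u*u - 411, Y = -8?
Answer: -84593317560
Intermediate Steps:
L(u) = -1233 + 3*u² (L(u) = 3*(u*u - 411) = 3*(u² - 411) = 3*(-411 + u²) = -1233 + 3*u²)
I(t, K) = -48*t (I(t, K) = (6*(-8))*t = -48*t)
(L(-192) + 411321)*(I(-292, -135) - 176483) = ((-1233 + 3*(-192)²) + 411321)*(-48*(-292) - 176483) = ((-1233 + 3*36864) + 411321)*(14016 - 176483) = ((-1233 + 110592) + 411321)*(-162467) = (109359 + 411321)*(-162467) = 520680*(-162467) = -84593317560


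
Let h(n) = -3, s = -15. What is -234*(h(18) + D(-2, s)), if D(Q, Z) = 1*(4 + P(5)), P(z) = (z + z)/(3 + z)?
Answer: -1053/2 ≈ -526.50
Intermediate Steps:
P(z) = 2*z/(3 + z) (P(z) = (2*z)/(3 + z) = 2*z/(3 + z))
D(Q, Z) = 21/4 (D(Q, Z) = 1*(4 + 2*5/(3 + 5)) = 1*(4 + 2*5/8) = 1*(4 + 2*5*(⅛)) = 1*(4 + 5/4) = 1*(21/4) = 21/4)
-234*(h(18) + D(-2, s)) = -234*(-3 + 21/4) = -234*9/4 = -1053/2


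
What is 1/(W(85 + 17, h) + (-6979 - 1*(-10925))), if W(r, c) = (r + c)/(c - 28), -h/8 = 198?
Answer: 62/244709 ≈ 0.00025336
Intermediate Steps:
h = -1584 (h = -8*198 = -1584)
W(r, c) = (c + r)/(-28 + c)
1/(W(85 + 17, h) + (-6979 - 1*(-10925))) = 1/((-1584 + (85 + 17))/(-28 - 1584) + (-6979 - 1*(-10925))) = 1/((-1584 + 102)/(-1612) + (-6979 + 10925)) = 1/(-1/1612*(-1482) + 3946) = 1/(57/62 + 3946) = 1/(244709/62) = 62/244709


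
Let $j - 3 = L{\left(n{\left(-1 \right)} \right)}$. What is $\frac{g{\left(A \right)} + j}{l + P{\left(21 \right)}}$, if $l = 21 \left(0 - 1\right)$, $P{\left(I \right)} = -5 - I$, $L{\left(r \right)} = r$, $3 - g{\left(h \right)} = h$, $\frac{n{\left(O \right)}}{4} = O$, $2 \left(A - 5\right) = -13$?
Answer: $- \frac{7}{94} \approx -0.074468$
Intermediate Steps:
$A = - \frac{3}{2}$ ($A = 5 + \frac{1}{2} \left(-13\right) = 5 - \frac{13}{2} = - \frac{3}{2} \approx -1.5$)
$n{\left(O \right)} = 4 O$
$g{\left(h \right)} = 3 - h$
$j = -1$ ($j = 3 + 4 \left(-1\right) = 3 - 4 = -1$)
$l = -21$ ($l = 21 \left(-1\right) = -21$)
$\frac{g{\left(A \right)} + j}{l + P{\left(21 \right)}} = \frac{\left(3 - - \frac{3}{2}\right) - 1}{-21 - 26} = \frac{\left(3 + \frac{3}{2}\right) - 1}{-21 - 26} = \frac{\frac{9}{2} - 1}{-21 - 26} = \frac{7}{2 \left(-47\right)} = \frac{7}{2} \left(- \frac{1}{47}\right) = - \frac{7}{94}$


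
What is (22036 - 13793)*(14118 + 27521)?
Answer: 343230277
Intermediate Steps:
(22036 - 13793)*(14118 + 27521) = 8243*41639 = 343230277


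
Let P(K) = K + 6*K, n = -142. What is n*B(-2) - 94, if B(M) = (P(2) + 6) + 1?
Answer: -3076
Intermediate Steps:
P(K) = 7*K
B(M) = 21 (B(M) = (7*2 + 6) + 1 = (14 + 6) + 1 = 20 + 1 = 21)
n*B(-2) - 94 = -142*21 - 94 = -2982 - 94 = -3076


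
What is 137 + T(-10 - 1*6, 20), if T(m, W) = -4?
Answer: 133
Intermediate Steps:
137 + T(-10 - 1*6, 20) = 137 - 4 = 133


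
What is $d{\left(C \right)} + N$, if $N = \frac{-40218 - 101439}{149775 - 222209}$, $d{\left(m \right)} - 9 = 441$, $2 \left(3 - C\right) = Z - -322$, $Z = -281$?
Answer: $\frac{32736957}{72434} \approx 451.96$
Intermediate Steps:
$C = - \frac{35}{2}$ ($C = 3 - \frac{-281 - -322}{2} = 3 - \frac{-281 + 322}{2} = 3 - \frac{41}{2} = - \frac{35}{2} \approx -17.5$)
$d{\left(m \right)} = 450$ ($d{\left(m \right)} = 9 + 441 = 450$)
$N = \frac{141657}{72434}$ ($N = - \frac{141657}{-72434} = \left(-141657\right) \left(- \frac{1}{72434}\right) = \frac{141657}{72434} \approx 1.9557$)
$d{\left(C \right)} + N = 450 + \frac{141657}{72434} = \frac{32736957}{72434}$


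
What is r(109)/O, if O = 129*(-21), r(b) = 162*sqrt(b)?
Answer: -18*sqrt(109)/301 ≈ -0.62434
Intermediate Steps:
O = -2709
r(109)/O = (162*sqrt(109))/(-2709) = (162*sqrt(109))*(-1/2709) = -18*sqrt(109)/301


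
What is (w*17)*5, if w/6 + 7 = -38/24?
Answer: -8755/2 ≈ -4377.5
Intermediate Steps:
w = -103/2 (w = -42 + 6*(-38/24) = -42 + 6*(-38*1/24) = -42 + 6*(-19/12) = -42 - 19/2 = -103/2 ≈ -51.500)
(w*17)*5 = -103/2*17*5 = -1751/2*5 = -8755/2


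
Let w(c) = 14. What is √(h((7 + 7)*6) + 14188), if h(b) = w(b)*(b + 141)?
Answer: √17338 ≈ 131.67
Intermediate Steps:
h(b) = 1974 + 14*b (h(b) = 14*(b + 141) = 14*(141 + b) = 1974 + 14*b)
√(h((7 + 7)*6) + 14188) = √((1974 + 14*((7 + 7)*6)) + 14188) = √((1974 + 14*(14*6)) + 14188) = √((1974 + 14*84) + 14188) = √((1974 + 1176) + 14188) = √(3150 + 14188) = √17338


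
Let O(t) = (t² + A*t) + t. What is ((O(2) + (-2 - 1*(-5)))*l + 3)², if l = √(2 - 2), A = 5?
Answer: 9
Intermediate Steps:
l = 0 (l = √0 = 0)
O(t) = t² + 6*t (O(t) = (t² + 5*t) + t = t² + 6*t)
((O(2) + (-2 - 1*(-5)))*l + 3)² = ((2*(6 + 2) + (-2 - 1*(-5)))*0 + 3)² = ((2*8 + (-2 + 5))*0 + 3)² = ((16 + 3)*0 + 3)² = (19*0 + 3)² = (0 + 3)² = 3² = 9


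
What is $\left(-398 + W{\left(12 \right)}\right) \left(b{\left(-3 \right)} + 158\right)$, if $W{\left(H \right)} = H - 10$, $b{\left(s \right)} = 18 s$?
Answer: $-41184$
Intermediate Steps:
$W{\left(H \right)} = -10 + H$ ($W{\left(H \right)} = H - 10 = -10 + H$)
$\left(-398 + W{\left(12 \right)}\right) \left(b{\left(-3 \right)} + 158\right) = \left(-398 + \left(-10 + 12\right)\right) \left(18 \left(-3\right) + 158\right) = \left(-398 + 2\right) \left(-54 + 158\right) = \left(-396\right) 104 = -41184$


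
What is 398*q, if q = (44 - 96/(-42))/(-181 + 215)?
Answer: 64476/119 ≈ 541.82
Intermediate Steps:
q = 162/119 (q = (44 - 96*(-1/42))/34 = (44 + 16/7)*(1/34) = (324/7)*(1/34) = 162/119 ≈ 1.3613)
398*q = 398*(162/119) = 64476/119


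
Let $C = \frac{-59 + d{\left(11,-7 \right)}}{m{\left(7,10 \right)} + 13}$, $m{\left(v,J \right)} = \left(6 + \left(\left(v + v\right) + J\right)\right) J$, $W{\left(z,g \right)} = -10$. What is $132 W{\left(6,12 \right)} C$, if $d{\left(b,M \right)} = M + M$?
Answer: $\frac{96360}{313} \approx 307.86$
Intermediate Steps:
$d{\left(b,M \right)} = 2 M$
$m{\left(v,J \right)} = J \left(6 + J + 2 v\right)$ ($m{\left(v,J \right)} = \left(6 + \left(2 v + J\right)\right) J = \left(6 + \left(J + 2 v\right)\right) J = \left(6 + J + 2 v\right) J = J \left(6 + J + 2 v\right)$)
$C = - \frac{73}{313}$ ($C = \frac{-59 + 2 \left(-7\right)}{10 \left(6 + 10 + 2 \cdot 7\right) + 13} = \frac{-59 - 14}{10 \left(6 + 10 + 14\right) + 13} = - \frac{73}{10 \cdot 30 + 13} = - \frac{73}{300 + 13} = - \frac{73}{313} \approx -0.23323$)
$132 W{\left(6,12 \right)} C = 132 \left(-10\right) \left(- \frac{73}{313}\right) = \left(-1320\right) \left(- \frac{73}{313}\right) = \frac{96360}{313}$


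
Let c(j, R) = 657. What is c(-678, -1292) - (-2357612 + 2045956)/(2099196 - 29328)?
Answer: 340053733/517467 ≈ 657.15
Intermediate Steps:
c(-678, -1292) - (-2357612 + 2045956)/(2099196 - 29328) = 657 - (-2357612 + 2045956)/(2099196 - 29328) = 657 - (-311656)/2069868 = 657 - 1*(-77914/517467) = 657 + 77914/517467 = 340053733/517467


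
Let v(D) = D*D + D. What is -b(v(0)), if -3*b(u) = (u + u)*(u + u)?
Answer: 0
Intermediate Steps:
v(D) = D + D² (v(D) = D² + D = D + D²)
b(u) = -4*u²/3 (b(u) = -(u + u)*(u + u)/3 = -2*u*2*u/3 = -4*u²/3)
-b(v(0)) = -(-4)*(0*(1 + 0))²/3 = -(-4)*(0*1)²/3 = -(-4)*0²/3 = -(-4)*0/3 = -1*0 = 0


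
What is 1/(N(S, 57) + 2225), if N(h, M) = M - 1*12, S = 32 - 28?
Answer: 1/2270 ≈ 0.00044053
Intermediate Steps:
S = 4
N(h, M) = -12 + M (N(h, M) = M - 12 = -12 + M)
1/(N(S, 57) + 2225) = 1/((-12 + 57) + 2225) = 1/(45 + 2225) = 1/2270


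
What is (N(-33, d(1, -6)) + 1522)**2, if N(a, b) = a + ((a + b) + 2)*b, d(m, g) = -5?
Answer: 2785561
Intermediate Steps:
N(a, b) = a + b*(2 + a + b) (N(a, b) = a + (2 + a + b)*b = a + b*(2 + a + b))
(N(-33, d(1, -6)) + 1522)**2 = ((-33 + (-5)**2 + 2*(-5) - 33*(-5)) + 1522)**2 = ((-33 + 25 - 10 + 165) + 1522)**2 = (147 + 1522)**2 = 1669**2 = 2785561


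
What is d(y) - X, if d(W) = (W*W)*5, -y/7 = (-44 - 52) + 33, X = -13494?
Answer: 985899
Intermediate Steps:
y = 441 (y = -7*((-44 - 52) + 33) = -7*(-96 + 33) = -7*(-63) = 441)
d(W) = 5*W² (d(W) = W²*5 = 5*W²)
d(y) - X = 5*441² - 1*(-13494) = 5*194481 + 13494 = 972405 + 13494 = 985899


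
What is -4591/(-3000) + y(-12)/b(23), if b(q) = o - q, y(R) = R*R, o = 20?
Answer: -139409/3000 ≈ -46.470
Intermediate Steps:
y(R) = R²
b(q) = 20 - q
-4591/(-3000) + y(-12)/b(23) = -4591/(-3000) + (-12)²/(20 - 1*23) = -4591*(-1/3000) + 144/(20 - 23) = 4591/3000 + 144/(-3) = 4591/3000 + 144*(-⅓) = 4591/3000 - 48 = -139409/3000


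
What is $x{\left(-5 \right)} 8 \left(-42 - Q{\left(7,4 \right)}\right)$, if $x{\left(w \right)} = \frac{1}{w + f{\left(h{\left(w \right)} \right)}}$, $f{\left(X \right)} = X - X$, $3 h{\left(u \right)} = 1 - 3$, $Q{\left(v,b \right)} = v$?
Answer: $\frac{392}{5} \approx 78.4$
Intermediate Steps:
$h{\left(u \right)} = - \frac{2}{3}$ ($h{\left(u \right)} = \frac{1 - 3}{3} = \frac{1}{3} \left(-2\right) = - \frac{2}{3}$)
$f{\left(X \right)} = 0$
$x{\left(w \right)} = \frac{1}{w}$ ($x{\left(w \right)} = \frac{1}{w + 0} = \frac{1}{w}$)
$x{\left(-5 \right)} 8 \left(-42 - Q{\left(7,4 \right)}\right) = \frac{1}{-5} \cdot 8 \left(-42 - 7\right) = \left(- \frac{1}{5}\right) 8 \left(-42 - 7\right) = \left(- \frac{8}{5}\right) \left(-49\right) = \frac{392}{5}$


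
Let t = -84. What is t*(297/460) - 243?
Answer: -34182/115 ≈ -297.23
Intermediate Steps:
t*(297/460) - 243 = -24948/460 - 243 = -84*297/460 - 243 = -6237/115 - 243 = -34182/115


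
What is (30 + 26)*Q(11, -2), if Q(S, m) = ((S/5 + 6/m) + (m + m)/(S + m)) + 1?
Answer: -616/45 ≈ -13.689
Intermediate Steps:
Q(S, m) = 1 + 6/m + S/5 + 2*m/(S + m) (Q(S, m) = ((S*(⅕) + 6/m) + (2*m)/(S + m)) + 1 = ((S/5 + 6/m) + 2*m/(S + m)) + 1 = ((6/m + S/5) + 2*m/(S + m)) + 1 = (6/m + S/5 + 2*m/(S + m)) + 1 = 1 + 6/m + S/5 + 2*m/(S + m))
(30 + 26)*Q(11, -2) = (30 + 26)*((⅕)*(15*(-2)² + 30*11 + 30*(-2) + 11*(-2)² - 2*11² + 5*11*(-2))/(-2*(11 - 2))) = 56*((⅕)*(-½)*(15*4 + 330 - 60 + 11*4 - 2*121 - 110)/9) = 56*((⅕)*(-½)*(⅑)*(60 + 330 - 60 + 44 - 242 - 110)) = 56*((⅕)*(-½)*(⅑)*22) = 56*(-11/45) = -616/45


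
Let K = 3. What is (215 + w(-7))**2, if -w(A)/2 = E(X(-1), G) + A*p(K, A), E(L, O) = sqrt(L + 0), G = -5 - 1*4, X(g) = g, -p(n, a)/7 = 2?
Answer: 357 - 76*I ≈ 357.0 - 76.0*I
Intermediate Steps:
p(n, a) = -14 (p(n, a) = -7*2 = -14)
G = -9 (G = -5 - 4 = -9)
E(L, O) = sqrt(L)
w(A) = -2*I + 28*A (w(A) = -2*(sqrt(-1) + A*(-14)) = -2*(I - 14*A) = -2*I + 28*A)
(215 + w(-7))**2 = (215 + (-2*I + 28*(-7)))**2 = (215 + (-2*I - 196))**2 = (215 + (-196 - 2*I))**2 = (19 - 2*I)**2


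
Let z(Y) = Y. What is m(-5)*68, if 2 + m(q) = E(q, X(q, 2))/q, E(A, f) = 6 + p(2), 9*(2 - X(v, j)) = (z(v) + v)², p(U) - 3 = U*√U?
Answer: -1292/5 - 136*√2/5 ≈ -296.87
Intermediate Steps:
p(U) = 3 + U^(3/2) (p(U) = 3 + U*√U = 3 + U^(3/2))
X(v, j) = 2 - 4*v²/9 (X(v, j) = 2 - (v + v)²/9 = 2 - 4*v²/9)
E(A, f) = 9 + 2*√2 (E(A, f) = 6 + (3 + 2^(3/2)) = 6 + (3 + 2*√2) = 9 + 2*√2)
m(q) = -2 + (9 + 2*√2)/q
m(-5)*68 = ((9 - 2*(-5) + 2*√2)/(-5))*68 = -(9 + 10 + 2*√2)/5*68 = -(19 + 2*√2)/5*68 = (-19/5 - 2*√2/5)*68 = -1292/5 - 136*√2/5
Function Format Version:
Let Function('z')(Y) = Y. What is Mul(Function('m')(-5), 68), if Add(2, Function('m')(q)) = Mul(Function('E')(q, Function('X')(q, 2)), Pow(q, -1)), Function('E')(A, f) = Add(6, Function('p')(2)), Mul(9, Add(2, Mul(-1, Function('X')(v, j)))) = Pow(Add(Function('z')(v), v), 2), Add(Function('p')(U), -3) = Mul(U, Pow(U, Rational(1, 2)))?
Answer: Add(Rational(-1292, 5), Mul(Rational(-136, 5), Pow(2, Rational(1, 2)))) ≈ -296.87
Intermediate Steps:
Function('p')(U) = Add(3, Pow(U, Rational(3, 2))) (Function('p')(U) = Add(3, Mul(U, Pow(U, Rational(1, 2)))) = Add(3, Pow(U, Rational(3, 2))))
Function('X')(v, j) = Add(2, Mul(Rational(-4, 9), Pow(v, 2))) (Function('X')(v, j) = Add(2, Mul(Rational(-1, 9), Pow(Add(v, v), 2))) = Add(2, Mul(Rational(-1, 9), Pow(Mul(2, v), 2))) = Add(2, Mul(Rational(-1, 9), Mul(4, Pow(v, 2)))) = Add(2, Mul(Rational(-4, 9), Pow(v, 2))))
Function('E')(A, f) = Add(9, Mul(2, Pow(2, Rational(1, 2)))) (Function('E')(A, f) = Add(6, Add(3, Pow(2, Rational(3, 2)))) = Add(6, Add(3, Mul(2, Pow(2, Rational(1, 2))))) = Add(9, Mul(2, Pow(2, Rational(1, 2)))))
Function('m')(q) = Add(-2, Mul(Pow(q, -1), Add(9, Mul(2, Pow(2, Rational(1, 2)))))) (Function('m')(q) = Add(-2, Mul(Add(9, Mul(2, Pow(2, Rational(1, 2)))), Pow(q, -1))) = Add(-2, Mul(Pow(q, -1), Add(9, Mul(2, Pow(2, Rational(1, 2)))))))
Mul(Function('m')(-5), 68) = Mul(Mul(Pow(-5, -1), Add(9, Mul(-2, -5), Mul(2, Pow(2, Rational(1, 2))))), 68) = Mul(Mul(Rational(-1, 5), Add(9, 10, Mul(2, Pow(2, Rational(1, 2))))), 68) = Mul(Mul(Rational(-1, 5), Add(19, Mul(2, Pow(2, Rational(1, 2))))), 68) = Mul(Add(Rational(-19, 5), Mul(Rational(-2, 5), Pow(2, Rational(1, 2)))), 68) = Add(Rational(-1292, 5), Mul(Rational(-136, 5), Pow(2, Rational(1, 2))))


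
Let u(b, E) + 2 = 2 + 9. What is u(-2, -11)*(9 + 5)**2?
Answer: 1764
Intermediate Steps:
u(b, E) = 9 (u(b, E) = -2 + (2 + 9) = -2 + 11 = 9)
u(-2, -11)*(9 + 5)**2 = 9*(9 + 5)**2 = 9*14**2 = 9*196 = 1764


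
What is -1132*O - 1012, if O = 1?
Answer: -2144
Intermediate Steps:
-1132*O - 1012 = -1132*1 - 1012 = -1132 - 1012 = -2144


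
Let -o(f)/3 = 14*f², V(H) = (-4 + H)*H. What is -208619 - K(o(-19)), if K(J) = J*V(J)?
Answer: 3486454567885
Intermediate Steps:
V(H) = H*(-4 + H)
o(f) = -42*f²
K(J) = J²*(-4 + J) (K(J) = J*(J*(-4 + J)) = J²*(-4 + J))
-208619 - K(o(-19)) = -208619 - (-42*(-19)²)²*(-4 - 42*(-19)²) = -208619 - (-42*361)²*(-4 - 42*361) = -208619 - (-15162)²*(-4 - 15162) = -208619 - 229886244*(-15166) = -208619 - 1*(-3486454776504) = -208619 + 3486454776504 = 3486454567885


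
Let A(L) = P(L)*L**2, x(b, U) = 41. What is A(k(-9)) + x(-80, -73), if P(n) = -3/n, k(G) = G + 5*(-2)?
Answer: 98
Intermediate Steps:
k(G) = -10 + G (k(G) = G - 10 = -10 + G)
A(L) = -3*L (A(L) = (-3/L)*L**2 = -3*L)
A(k(-9)) + x(-80, -73) = -3*(-10 - 9) + 41 = -3*(-19) + 41 = 57 + 41 = 98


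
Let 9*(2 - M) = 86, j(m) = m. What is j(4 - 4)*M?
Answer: 0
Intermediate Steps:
M = -68/9 (M = 2 - 1/9*86 = 2 - 86/9 = -68/9 ≈ -7.5556)
j(4 - 4)*M = (4 - 4)*(-68/9) = 0*(-68/9) = 0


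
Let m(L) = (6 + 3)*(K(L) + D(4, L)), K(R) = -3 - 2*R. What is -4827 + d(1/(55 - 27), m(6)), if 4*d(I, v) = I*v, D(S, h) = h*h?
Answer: -77205/16 ≈ -4825.3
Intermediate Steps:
D(S, h) = h**2
m(L) = -27 - 18*L + 9*L**2 (m(L) = (6 + 3)*((-3 - 2*L) + L**2) = 9*(-3 + L**2 - 2*L) = -27 - 18*L + 9*L**2)
d(I, v) = I*v/4 (d(I, v) = (I*v)/4 = I*v/4)
-4827 + d(1/(55 - 27), m(6)) = -4827 + (-27 - 18*6 + 9*6**2)/(4*(55 - 27)) = -4827 + (1/4)*(-27 - 108 + 9*36)/28 = -4827 + (1/4)*(1/28)*(-27 - 108 + 324) = -4827 + (1/4)*(1/28)*189 = -4827 + 27/16 = -77205/16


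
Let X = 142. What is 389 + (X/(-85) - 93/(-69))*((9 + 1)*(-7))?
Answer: 160933/391 ≈ 411.59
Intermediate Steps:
389 + (X/(-85) - 93/(-69))*((9 + 1)*(-7)) = 389 + (142/(-85) - 93/(-69))*((9 + 1)*(-7)) = 389 + (142*(-1/85) - 93*(-1/69))*(10*(-7)) = 389 + (-142/85 + 31/23)*(-70) = 389 - 631/1955*(-70) = 389 + 8834/391 = 160933/391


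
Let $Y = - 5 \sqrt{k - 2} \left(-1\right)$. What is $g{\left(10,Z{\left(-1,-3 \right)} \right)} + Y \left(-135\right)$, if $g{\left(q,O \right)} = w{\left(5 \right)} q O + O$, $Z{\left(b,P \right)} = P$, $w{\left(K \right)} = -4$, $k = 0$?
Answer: $117 - 675 i \sqrt{2} \approx 117.0 - 954.59 i$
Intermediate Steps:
$g{\left(q,O \right)} = O - 4 O q$ ($g{\left(q,O \right)} = - 4 q O + O = - 4 O q + O = O - 4 O q$)
$Y = 5 i \sqrt{2}$ ($Y = - 5 \sqrt{0 - 2} \left(-1\right) = - 5 \sqrt{-2} \left(-1\right) = - 5 i \sqrt{2} \left(-1\right) = 5 i \sqrt{2} \approx 7.0711 i$)
$g{\left(10,Z{\left(-1,-3 \right)} \right)} + Y \left(-135\right) = - 3 \left(1 - 40\right) + 5 i \sqrt{2} \left(-135\right) = - 3 \left(1 - 40\right) - 675 i \sqrt{2} = \left(-3\right) \left(-39\right) - 675 i \sqrt{2} = 117 - 675 i \sqrt{2}$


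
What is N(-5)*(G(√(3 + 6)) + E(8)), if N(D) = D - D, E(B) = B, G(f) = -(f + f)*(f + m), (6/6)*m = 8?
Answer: 0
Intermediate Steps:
m = 8
G(f) = -2*f*(8 + f) (G(f) = -(f + f)*(f + 8) = -2*f*(8 + f))
N(D) = 0
N(-5)*(G(√(3 + 6)) + E(8)) = 0*(-2*√(3 + 6)*(8 + √(3 + 6)) + 8) = 0*(-2*√9*(8 + √9) + 8) = 0*(-2*3*(8 + 3) + 8) = 0*(-2*3*11 + 8) = 0*(-66 + 8) = 0*(-58) = 0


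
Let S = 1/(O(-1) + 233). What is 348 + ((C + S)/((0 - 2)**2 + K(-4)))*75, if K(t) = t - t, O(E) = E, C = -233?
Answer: -3731181/928 ≈ -4020.7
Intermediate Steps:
K(t) = 0
S = 1/232 (S = 1/(-1 + 233) = 1/232 ≈ 0.0043103)
348 + ((C + S)/((0 - 2)**2 + K(-4)))*75 = 348 + ((-233 + 1/232)/((0 - 2)**2 + 0))*75 = 348 - 54055/(232*((-2)**2 + 0))*75 = 348 - 54055/(232*(4 + 0))*75 = 348 - 54055/232/4*75 = 348 - 54055/232*1/4*75 = 348 - 54055/928*75 = 348 - 4054125/928 = -3731181/928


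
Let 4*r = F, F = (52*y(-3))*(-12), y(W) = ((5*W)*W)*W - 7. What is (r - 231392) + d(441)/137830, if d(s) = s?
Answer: -4119935537/19690 ≈ -2.0924e+5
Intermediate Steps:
y(W) = -7 + 5*W**3 (y(W) = (5*W**2)*W - 7 = 5*W**3 - 7 = -7 + 5*W**3)
F = 88608 (F = (52*(-7 + 5*(-3)**3))*(-12) = (52*(-7 + 5*(-27)))*(-12) = (52*(-7 - 135))*(-12) = (52*(-142))*(-12) = -7384*(-12) = 88608)
r = 22152 (r = (1/4)*88608 = 22152)
(r - 231392) + d(441)/137830 = (22152 - 231392) + 441/137830 = -209240 + 441*(1/137830) = -209240 + 63/19690 = -4119935537/19690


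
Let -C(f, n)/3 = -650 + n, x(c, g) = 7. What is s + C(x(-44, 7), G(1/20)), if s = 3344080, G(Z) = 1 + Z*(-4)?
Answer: 16730138/5 ≈ 3.3460e+6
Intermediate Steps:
G(Z) = 1 - 4*Z
C(f, n) = 1950 - 3*n (C(f, n) = -3*(-650 + n) = 1950 - 3*n)
s + C(x(-44, 7), G(1/20)) = 3344080 + (1950 - 3*(1 - 4/20)) = 3344080 + (1950 - 3*(1 - 4*1/20)) = 3344080 + (1950 - 3*(1 - ⅕)) = 3344080 + (1950 - 3*⅘) = 3344080 + (1950 - 12/5) = 3344080 + 9738/5 = 16730138/5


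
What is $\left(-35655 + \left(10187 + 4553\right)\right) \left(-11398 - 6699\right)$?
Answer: $378498755$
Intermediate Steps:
$\left(-35655 + \left(10187 + 4553\right)\right) \left(-11398 - 6699\right) = \left(-35655 + 14740\right) \left(-18097\right) = \left(-20915\right) \left(-18097\right) = 378498755$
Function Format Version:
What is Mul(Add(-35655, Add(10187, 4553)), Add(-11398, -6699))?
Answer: 378498755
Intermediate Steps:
Mul(Add(-35655, Add(10187, 4553)), Add(-11398, -6699)) = Mul(Add(-35655, 14740), -18097) = Mul(-20915, -18097) = 378498755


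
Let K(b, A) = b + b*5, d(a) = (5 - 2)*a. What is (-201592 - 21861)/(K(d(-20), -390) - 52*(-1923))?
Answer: -223453/99636 ≈ -2.2427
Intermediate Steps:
d(a) = 3*a
K(b, A) = 6*b (K(b, A) = b + 5*b = 6*b)
(-201592 - 21861)/(K(d(-20), -390) - 52*(-1923)) = (-201592 - 21861)/(6*(3*(-20)) - 52*(-1923)) = -223453/(6*(-60) + 99996) = -223453/(-360 + 99996) = -223453/99636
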